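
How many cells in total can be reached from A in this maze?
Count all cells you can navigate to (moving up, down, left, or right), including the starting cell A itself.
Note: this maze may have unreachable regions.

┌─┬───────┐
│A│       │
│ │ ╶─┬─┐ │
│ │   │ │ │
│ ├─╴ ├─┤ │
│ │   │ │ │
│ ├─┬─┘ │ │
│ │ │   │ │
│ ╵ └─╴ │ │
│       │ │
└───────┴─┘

Using BFS/flood-fill to find all reachable cells from A:
Maze size: 5 × 5 = 25 total cells
13 cell(s) are walled off and cannot be reached from A.
Reachable cells: 12

Reachable region (· marks reachable cells):

┌─┬───────┐
│A│       │
│ │ ╶─┬─┐ │
│·│   │ │ │
│ ├─╴ ├─┤ │
│·│   │·│ │
│ ├─┬─┘ │ │
│·│·│· ·│ │
│ ╵ └─╴ │ │
│· · · ·│ │
└───────┴─┘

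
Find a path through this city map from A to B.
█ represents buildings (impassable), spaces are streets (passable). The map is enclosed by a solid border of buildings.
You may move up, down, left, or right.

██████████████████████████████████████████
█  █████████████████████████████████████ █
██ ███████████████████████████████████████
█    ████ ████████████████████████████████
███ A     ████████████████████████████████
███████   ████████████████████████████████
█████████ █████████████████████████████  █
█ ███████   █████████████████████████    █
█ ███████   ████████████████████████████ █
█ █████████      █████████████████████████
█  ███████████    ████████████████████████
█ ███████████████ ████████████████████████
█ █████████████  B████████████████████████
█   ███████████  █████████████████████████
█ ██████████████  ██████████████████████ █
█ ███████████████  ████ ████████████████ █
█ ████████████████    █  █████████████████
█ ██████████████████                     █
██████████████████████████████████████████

Finding the shortest path from A to B:
Movement: cardinal only
Path length: 21 steps
Directions: right → right → right → down → right → right → down → down → down → right → right → down → right → right → right → down → right → right → right → down → down

Solution:

██████████████████████████████████████████
█  █████████████████████████████████████ █
██ ███████████████████████████████████████
█    ████ ████████████████████████████████
███ A→→↓  ████████████████████████████████
███████↳→↓████████████████████████████████
█████████↓█████████████████████████████  █
█ ███████↓  █████████████████████████    █
█ ███████↳→↓████████████████████████████ █
█ █████████↳→→↓  █████████████████████████
█  ███████████↳→→↓████████████████████████
█ ███████████████↓████████████████████████
█ █████████████  B████████████████████████
█   ███████████  █████████████████████████
█ ██████████████  ██████████████████████ █
█ ███████████████  ████ ████████████████ █
█ ████████████████    █  █████████████████
█ ██████████████████                     █
██████████████████████████████████████████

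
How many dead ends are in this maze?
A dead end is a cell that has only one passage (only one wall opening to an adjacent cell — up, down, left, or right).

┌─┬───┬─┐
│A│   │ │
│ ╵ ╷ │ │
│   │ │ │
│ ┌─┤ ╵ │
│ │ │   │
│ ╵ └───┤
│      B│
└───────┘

Checking each cell for number of passages:

Dead ends found at positions:
  (0, 0)
  (0, 3)
  (2, 1)
  (3, 3)
Total dead ends: 4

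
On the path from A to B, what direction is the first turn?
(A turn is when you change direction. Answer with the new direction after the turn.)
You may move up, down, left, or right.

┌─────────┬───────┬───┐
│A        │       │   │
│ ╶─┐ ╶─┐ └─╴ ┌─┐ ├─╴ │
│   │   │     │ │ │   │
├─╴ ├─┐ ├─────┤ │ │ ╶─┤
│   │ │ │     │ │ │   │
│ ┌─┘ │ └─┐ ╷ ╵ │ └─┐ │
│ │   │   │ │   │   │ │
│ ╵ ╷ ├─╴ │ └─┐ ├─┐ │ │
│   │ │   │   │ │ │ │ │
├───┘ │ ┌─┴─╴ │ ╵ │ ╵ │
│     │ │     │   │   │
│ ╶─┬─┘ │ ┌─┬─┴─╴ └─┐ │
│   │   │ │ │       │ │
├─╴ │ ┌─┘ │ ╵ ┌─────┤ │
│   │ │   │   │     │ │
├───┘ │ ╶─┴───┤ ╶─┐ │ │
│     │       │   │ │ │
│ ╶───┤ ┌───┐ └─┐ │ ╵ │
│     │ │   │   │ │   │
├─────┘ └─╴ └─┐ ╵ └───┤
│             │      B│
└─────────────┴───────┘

Directions: right, right, right, right, down, right, right, up, right, right, down, down, down, right, down, down, right, down, down, down, down, left, up, up, left, left, down, right, down, down, right, right
First turn direction: down

Solution:

┌─────────┬───────┬───┐
│A → → → ↓│  ↱ → ↓│   │
│ ╶─┐ ╶─┐ └─╴ ┌─┐ ├─╴ │
│   │   │↳ → ↑│ │↓│   │
├─╴ ├─┐ ├─────┤ │ │ ╶─┤
│   │ │ │     │ │↓│   │
│ ┌─┘ │ └─┐ ╷ ╵ │ └─┐ │
│ │   │   │ │   │↳ ↓│ │
│ ╵ ╷ ├─╴ │ └─┐ ├─┐ │ │
│   │ │   │   │ │ │↓│ │
├───┘ │ ┌─┴─╴ │ ╵ │ ╵ │
│     │ │     │   │↳ ↓│
│ ╶─┬─┘ │ ┌─┬─┴─╴ └─┐ │
│   │   │ │ │       │↓│
├─╴ │ ┌─┘ │ ╵ ┌─────┤ │
│   │ │   │   │↓ ← ↰│↓│
├───┘ │ ╶─┴───┤ ╶─┐ │ │
│     │       │↳ ↓│↑│↓│
│ ╶───┤ ┌───┐ └─┐ │ ╵ │
│     │ │   │   │↓│↑ ↲│
├─────┘ └─╴ └─┐ ╵ └───┤
│             │  ↳ → B│
└─────────────┴───────┘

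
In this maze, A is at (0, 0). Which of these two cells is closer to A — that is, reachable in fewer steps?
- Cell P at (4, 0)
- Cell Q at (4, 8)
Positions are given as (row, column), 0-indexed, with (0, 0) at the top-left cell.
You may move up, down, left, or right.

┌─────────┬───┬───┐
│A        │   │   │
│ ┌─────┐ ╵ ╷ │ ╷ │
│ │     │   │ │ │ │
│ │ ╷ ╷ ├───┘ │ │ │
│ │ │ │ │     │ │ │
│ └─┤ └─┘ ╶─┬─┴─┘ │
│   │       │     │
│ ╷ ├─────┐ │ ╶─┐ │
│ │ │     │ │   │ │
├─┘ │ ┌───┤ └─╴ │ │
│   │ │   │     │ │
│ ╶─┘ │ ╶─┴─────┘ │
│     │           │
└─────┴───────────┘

Shortest path A → P at (4, 0): 4 steps
Shortest path A → Q at (4, 8): 24 steps

P is closer (4 steps vs 24 steps).

Path to P:

┌─────────┬───┬───┐
│A        │   │   │
│ ┌─────┐ ╵ ╷ │ ╷ │
│↓│     │   │ │ │ │
│ │ ╷ ╷ ├───┘ │ │ │
│↓│ │ │ │     │ │ │
│ └─┤ └─┘ ╶─┬─┴─┘ │
│↓  │       │     │
│ ╷ ├─────┐ │ ╶─┐ │
│P│ │     │ │   │ │
├─┘ │ ┌───┤ └─╴ │ │
│   │ │   │     │ │
│ ╶─┘ │ ╶─┴─────┘ │
│     │           │
└─────┴───────────┘

Path to Q:

┌─────────┬───┬───┐
│A → → → ↓│↱ ↓│   │
│ ┌─────┐ ╵ ╷ │ ╷ │
│ │     │↳ ↑│↓│ │ │
│ │ ╷ ╷ ├───┘ │ │ │
│ │ │ │ │↓ ← ↲│ │ │
│ └─┤ └─┘ ╶─┬─┴─┘ │
│   │    ↳ ↓│↱ → ↓│
│ ╷ ├─────┐ │ ╶─┐ │
│ │ │     │↓│↑ ↰│Q│
├─┘ │ ┌───┤ └─╴ │ │
│   │ │   │↳ → ↑│ │
│ ╶─┘ │ ╶─┴─────┘ │
│     │           │
└─────┴───────────┘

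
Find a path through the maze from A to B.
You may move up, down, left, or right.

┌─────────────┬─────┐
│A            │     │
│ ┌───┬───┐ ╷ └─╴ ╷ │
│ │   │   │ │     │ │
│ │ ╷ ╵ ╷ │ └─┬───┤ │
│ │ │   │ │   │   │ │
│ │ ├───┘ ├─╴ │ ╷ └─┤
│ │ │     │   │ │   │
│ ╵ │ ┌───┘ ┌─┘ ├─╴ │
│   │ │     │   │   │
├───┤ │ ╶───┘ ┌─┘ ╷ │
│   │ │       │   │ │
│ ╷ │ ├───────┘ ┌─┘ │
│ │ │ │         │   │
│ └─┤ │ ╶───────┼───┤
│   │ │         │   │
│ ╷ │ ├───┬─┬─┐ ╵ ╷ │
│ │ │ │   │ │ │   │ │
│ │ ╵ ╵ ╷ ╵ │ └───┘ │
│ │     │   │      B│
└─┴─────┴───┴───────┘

Finding the shortest path through the maze:
Path length: 44 steps
Directions: right → right → right → right → right → down → down → right → down → left → down → left → left → down → right → right → right → up → right → up → up → right → down → right → down → left → down → left → down → left → left → left → left → down → right → right → right → right → down → right → up → right → down → down

Solution:

┌─────────────┬─────┐
│A → → → → ↓  │     │
│ ┌───┬───┐ ╷ └─╴ ╷ │
│ │   │   │↓│     │ │
│ │ ╷ ╵ ╷ │ └─┬───┤ │
│ │ │   │ │↳ ↓│↱ ↓│ │
│ │ ├───┘ ├─╴ │ ╷ └─┤
│ │ │     │↓ ↲│↑│↳ ↓│
│ ╵ │ ┌───┘ ┌─┘ ├─╴ │
│   │ │↓ ← ↲│↱ ↑│↓ ↲│
├───┤ │ ╶───┘ ┌─┘ ╷ │
│   │ │↳ → → ↑│↓ ↲│ │
│ ╷ │ ├───────┘ ┌─┘ │
│ │ │ │↓ ← ← ← ↲│   │
│ └─┤ │ ╶───────┼───┤
│   │ │↳ → → → ↓│↱ ↓│
│ ╷ │ ├───┬─┬─┐ ╵ ╷ │
│ │ │ │   │ │ │↳ ↑│↓│
│ │ ╵ ╵ ╷ ╵ │ └───┘ │
│ │     │   │      B│
└─┴─────┴───┴───────┘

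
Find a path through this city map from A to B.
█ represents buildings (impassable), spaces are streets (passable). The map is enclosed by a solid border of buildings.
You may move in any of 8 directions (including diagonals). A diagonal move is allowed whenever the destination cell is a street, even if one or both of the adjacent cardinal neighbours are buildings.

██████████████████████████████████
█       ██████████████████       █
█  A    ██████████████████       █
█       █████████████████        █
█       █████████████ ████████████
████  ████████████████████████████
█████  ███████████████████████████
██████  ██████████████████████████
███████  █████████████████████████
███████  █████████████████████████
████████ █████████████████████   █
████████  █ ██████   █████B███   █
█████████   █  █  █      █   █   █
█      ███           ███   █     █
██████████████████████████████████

Finding the shortest path from A to B:
Movement: 8-directional
Path length: 27 steps
Directions: down → down → down-right → down-right → down-right → down-right → down → down-right → down-right → down-right → right → down-right → right → right → right → right → right → right → right → right → up-right → right → right → right → down-right → up-right → up

Solution:

██████████████████████████████████
█       ██████████████████       █
█  A    ██████████████████       █
█  ↓    █████████████████        █
█  ↘    █████████████ ████████████
████↘ ████████████████████████████
█████↘ ███████████████████████████
██████↘ ██████████████████████████
███████↓ █████████████████████████
███████↘ █████████████████████████
████████↘█████████████████████   █
████████ ↘█ ██████   █████B███   █
█████████ →↘█  █  █  →→→↘█↑  █   █
█      ███  →→→→→→→→↗███ ↗ █     █
██████████████████████████████████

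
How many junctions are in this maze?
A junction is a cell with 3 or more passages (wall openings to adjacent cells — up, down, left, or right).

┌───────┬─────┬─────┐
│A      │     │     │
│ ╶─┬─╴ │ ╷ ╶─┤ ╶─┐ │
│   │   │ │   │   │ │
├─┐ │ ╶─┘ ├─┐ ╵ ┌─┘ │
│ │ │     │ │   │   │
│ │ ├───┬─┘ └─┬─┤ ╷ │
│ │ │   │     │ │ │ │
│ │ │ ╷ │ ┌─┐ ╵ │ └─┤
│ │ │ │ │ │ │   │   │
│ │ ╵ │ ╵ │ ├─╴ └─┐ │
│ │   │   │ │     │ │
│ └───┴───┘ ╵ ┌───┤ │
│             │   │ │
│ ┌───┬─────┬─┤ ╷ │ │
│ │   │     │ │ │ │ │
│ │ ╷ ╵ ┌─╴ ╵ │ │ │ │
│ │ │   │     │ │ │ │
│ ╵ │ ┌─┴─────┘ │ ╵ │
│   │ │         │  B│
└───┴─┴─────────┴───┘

Checking each cell for number of passages:

Junctions found (3+ passages):
  (0, 5): 3 passages
  (1, 7): 3 passages
  (2, 9): 3 passages
  (3, 5): 3 passages
  (4, 7): 3 passages
  (5, 7): 3 passages
  (6, 0): 3 passages
  (6, 5): 3 passages
  (8, 2): 3 passages
  (8, 5): 3 passages
Total junctions: 10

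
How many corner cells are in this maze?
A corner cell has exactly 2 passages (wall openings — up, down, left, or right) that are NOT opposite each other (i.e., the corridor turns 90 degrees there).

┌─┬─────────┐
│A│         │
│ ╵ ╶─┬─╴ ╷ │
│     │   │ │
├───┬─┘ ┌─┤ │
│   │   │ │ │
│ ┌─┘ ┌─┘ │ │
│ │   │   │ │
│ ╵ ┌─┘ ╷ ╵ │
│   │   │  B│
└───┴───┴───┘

Counting corner cells (2 non-opposite passages):
Total corners: 16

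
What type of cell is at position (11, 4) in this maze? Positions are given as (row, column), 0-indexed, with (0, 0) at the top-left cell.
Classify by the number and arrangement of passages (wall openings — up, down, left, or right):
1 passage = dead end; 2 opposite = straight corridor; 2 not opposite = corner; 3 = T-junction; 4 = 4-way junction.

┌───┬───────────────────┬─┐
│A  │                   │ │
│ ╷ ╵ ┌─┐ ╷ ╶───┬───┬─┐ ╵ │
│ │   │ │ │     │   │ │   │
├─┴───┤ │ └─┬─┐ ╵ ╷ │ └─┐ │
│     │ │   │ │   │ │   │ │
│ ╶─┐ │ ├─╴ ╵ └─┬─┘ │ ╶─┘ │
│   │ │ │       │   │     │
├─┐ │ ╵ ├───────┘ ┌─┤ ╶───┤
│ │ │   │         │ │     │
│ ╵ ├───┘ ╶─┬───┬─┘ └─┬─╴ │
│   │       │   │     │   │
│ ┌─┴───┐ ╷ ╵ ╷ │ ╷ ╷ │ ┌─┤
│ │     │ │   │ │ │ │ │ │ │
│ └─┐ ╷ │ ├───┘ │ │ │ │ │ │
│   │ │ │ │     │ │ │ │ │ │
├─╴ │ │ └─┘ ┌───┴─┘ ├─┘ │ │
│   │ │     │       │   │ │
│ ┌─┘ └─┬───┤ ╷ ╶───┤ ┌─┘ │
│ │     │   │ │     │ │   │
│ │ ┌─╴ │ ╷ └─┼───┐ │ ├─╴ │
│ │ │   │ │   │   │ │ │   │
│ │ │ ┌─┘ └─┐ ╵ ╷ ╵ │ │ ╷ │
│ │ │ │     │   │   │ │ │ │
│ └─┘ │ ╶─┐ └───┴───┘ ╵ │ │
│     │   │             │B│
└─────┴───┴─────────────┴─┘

Checking cell at (11, 4):
Number of passages: 3
Cell type: T-junction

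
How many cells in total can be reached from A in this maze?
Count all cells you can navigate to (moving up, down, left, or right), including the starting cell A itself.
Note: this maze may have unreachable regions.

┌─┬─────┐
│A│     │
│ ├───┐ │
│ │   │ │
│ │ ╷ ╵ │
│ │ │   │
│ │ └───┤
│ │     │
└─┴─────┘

Using BFS/flood-fill to find all reachable cells from A:
Maze size: 4 × 4 = 16 total cells
12 cell(s) are walled off and cannot be reached from A.
Reachable cells: 4

Reachable region (· marks reachable cells):

┌─┬─────┐
│A│     │
│ ├───┐ │
│·│   │ │
│ │ ╷ ╵ │
│·│ │   │
│ │ └───┤
│·│     │
└─┴─────┘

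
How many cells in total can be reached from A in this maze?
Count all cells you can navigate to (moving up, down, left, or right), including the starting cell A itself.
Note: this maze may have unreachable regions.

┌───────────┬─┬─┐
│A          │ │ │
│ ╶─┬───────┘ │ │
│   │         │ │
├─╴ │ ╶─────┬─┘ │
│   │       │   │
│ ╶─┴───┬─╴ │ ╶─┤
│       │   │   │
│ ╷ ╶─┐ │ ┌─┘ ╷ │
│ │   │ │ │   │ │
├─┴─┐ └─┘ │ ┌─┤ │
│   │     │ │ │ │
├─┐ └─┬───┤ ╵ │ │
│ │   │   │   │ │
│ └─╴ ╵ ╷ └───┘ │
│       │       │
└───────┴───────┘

Using BFS/flood-fill to find all reachable cells from A:
Maze size: 8 × 8 = 64 total cells
30 cell(s) are walled off and cannot be reached from A.
Reachable cells: 34

Reachable region (· marks reachable cells):

┌───────────┬─┬─┐
│A · · · · ·│·│ │
│ ╶─┬───────┘ │ │
│· ·│· · · · ·│ │
├─╴ │ ╶─────┬─┘ │
│· ·│· · · ·│   │
│ ╶─┴───┬─╴ │ ╶─┤
│· · · ·│· ·│   │
│ ╷ ╶─┐ │ ┌─┘ ╷ │
│·│· ·│·│·│   │ │
├─┴─┐ └─┘ │ ┌─┤ │
│   │· · ·│ │ │ │
├─┐ └─┬───┤ ╵ │ │
│ │   │   │   │ │
│ └─╴ ╵ ╷ └───┘ │
│       │       │
└───────┴───────┘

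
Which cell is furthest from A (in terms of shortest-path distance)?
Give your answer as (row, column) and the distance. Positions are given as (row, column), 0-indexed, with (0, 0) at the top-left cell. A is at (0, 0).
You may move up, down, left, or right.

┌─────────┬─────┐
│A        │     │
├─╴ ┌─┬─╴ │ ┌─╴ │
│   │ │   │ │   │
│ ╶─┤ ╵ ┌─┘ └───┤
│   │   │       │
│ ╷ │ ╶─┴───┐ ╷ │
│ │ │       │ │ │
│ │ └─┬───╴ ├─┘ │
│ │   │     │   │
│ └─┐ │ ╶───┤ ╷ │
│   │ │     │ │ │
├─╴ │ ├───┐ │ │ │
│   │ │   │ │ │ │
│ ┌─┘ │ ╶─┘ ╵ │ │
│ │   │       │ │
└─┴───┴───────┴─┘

Computing BFS distances from A to all cells:
Furthest cell: (1, 6)
Distance: 35 steps

Path from A to the furthest cell:

┌─────────┬─────┐
│A → → → ↓│↱ → ↓│
├─╴ ┌─┬─╴ │ ┌─╴ │
│   │ │↓ ↲│↑│B ↲│
│ ╶─┤ ╵ ┌─┘ └───┤
│   │↓ ↲│  ↑ ← ↰│
│ ╷ │ ╶─┴───┐ ╷ │
│ │ │↳ → → ↓│ │↑│
│ │ └─┬───╴ ├─┘ │
│ │   │↓ ← ↲│↱ ↑│
│ └─┐ │ ╶───┤ ╷ │
│   │ │↳ → ↓│↑│ │
├─╴ │ ├───┐ │ │ │
│   │ │   │↓│↑│ │
│ ┌─┘ │ ╶─┘ ╵ │ │
│ │   │    ↳ ↑│ │
└─┴───┴───────┴─┘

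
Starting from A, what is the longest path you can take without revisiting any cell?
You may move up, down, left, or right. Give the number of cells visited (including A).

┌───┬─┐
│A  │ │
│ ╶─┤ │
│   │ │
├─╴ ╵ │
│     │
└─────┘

Finding longest simple path using DFS:
Start: (0, 0)
Longest path visits 7 cells
Path: A → down → right → down → right → up → up

Solution:

┌───┬─┐
│A  │B│
│ ╶─┤ │
│↳ ↓│↑│
├─╴ ╵ │
│  ↳ ↑│
└─────┘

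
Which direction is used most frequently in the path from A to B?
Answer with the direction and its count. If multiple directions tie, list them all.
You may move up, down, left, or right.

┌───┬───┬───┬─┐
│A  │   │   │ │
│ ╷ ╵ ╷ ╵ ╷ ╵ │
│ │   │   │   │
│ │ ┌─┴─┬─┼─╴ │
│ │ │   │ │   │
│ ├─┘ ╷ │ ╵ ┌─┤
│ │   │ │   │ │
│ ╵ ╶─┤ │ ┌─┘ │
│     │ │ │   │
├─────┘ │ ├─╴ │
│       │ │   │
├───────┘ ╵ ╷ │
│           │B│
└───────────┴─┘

Directions: right, down, right, up, right, down, right, up, right, down, right, down, left, down, left, down, down, down, right, up, right, down
Counts: {'right': 8, 'down': 9, 'up': 3, 'left': 2}
Most common: down (9 times)

Solution:

┌───┬───┬───┬─┐
│A ↓│↱ ↓│↱ ↓│ │
│ ╷ ╵ ╷ ╵ ╷ ╵ │
│ │↳ ↑│↳ ↑│↳ ↓│
│ │ ┌─┴─┬─┼─╴ │
│ │ │   │ │↓ ↲│
│ ├─┘ ╷ │ ╵ ┌─┤
│ │   │ │↓ ↲│ │
│ ╵ ╶─┤ │ ┌─┘ │
│     │ │↓│   │
├─────┘ │ ├─╴ │
│       │↓│↱ ↓│
├───────┘ ╵ ╷ │
│        ↳ ↑│B│
└───────────┴─┘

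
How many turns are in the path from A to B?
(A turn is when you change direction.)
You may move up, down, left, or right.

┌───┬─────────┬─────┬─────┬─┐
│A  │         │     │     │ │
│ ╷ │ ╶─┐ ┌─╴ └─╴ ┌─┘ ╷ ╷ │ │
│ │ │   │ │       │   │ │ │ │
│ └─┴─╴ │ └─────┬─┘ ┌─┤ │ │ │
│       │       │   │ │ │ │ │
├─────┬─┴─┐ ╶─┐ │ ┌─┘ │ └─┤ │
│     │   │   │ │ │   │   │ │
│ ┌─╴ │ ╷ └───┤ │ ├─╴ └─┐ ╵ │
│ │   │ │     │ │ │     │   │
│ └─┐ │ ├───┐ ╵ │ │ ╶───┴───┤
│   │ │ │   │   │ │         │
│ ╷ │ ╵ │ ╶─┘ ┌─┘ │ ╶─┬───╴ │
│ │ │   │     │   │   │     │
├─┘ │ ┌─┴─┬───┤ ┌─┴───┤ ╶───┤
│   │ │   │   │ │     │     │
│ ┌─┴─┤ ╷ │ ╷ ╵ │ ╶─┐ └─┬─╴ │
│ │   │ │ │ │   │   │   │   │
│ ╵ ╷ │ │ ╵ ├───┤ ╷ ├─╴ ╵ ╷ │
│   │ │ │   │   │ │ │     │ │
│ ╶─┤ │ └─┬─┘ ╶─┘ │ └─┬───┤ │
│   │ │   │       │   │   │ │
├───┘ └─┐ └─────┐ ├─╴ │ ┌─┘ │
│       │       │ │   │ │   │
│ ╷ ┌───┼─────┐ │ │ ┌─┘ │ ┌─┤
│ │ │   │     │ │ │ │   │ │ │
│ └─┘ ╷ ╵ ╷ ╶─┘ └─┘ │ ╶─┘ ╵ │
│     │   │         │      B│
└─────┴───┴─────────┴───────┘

Directions: down, down, right, right, right, up, left, up, right, right, down, down, right, right, right, down, down, down, left, up, left, left, up, left, down, down, down, left, up, up, up, left, left, down, down, right, down, down, left, down, down, right, up, right, down, down, down, left, left, down, down, right, right, up, right, down, right, up, right, down, right, right, right, right, up, up, right, up, left, up, up, left, up, right, right, down, right, down, right, up, right, down, down, down, left, down, down, right
Number of turns: 55

Solution:

┌───┬─────────┬─────┬─────┬─┐
│A  │↱ → ↓    │     │     │ │
│ ╷ │ ╶─┐ ┌─╴ └─╴ ┌─┘ ╷ ╷ │ │
│↓│ │↑ ↰│↓│       │   │ │ │ │
│ └─┴─╴ │ └─────┬─┘ ┌─┤ │ │ │
│↳ → → ↑│↳ → → ↓│   │ │ │ │ │
├─────┬─┴─┐ ╶─┐ │ ┌─┘ │ └─┤ │
│↓ ← ↰│↓ ↰│   │↓│ │   │   │ │
│ ┌─╴ │ ╷ └───┤ │ ├─╴ └─┐ ╵ │
│↓│  ↑│↓│↑ ← ↰│↓│ │     │   │
│ └─┐ │ ├───┐ ╵ │ │ ╶───┴───┤
│↳ ↓│↑│↓│   │↑ ↲│ │         │
│ ╷ │ ╵ │ ╶─┘ ┌─┘ │ ╶─┬───╴ │
│ │↓│↑ ↲│     │   │   │     │
├─┘ │ ┌─┴─┬───┤ ┌─┴───┤ ╶───┤
│↓ ↲│ │   │   │ │↱ → ↓│     │
│ ┌─┴─┤ ╷ │ ╷ ╵ │ ╶─┐ └─┬─╴ │
│↓│↱ ↓│ │ │ │   │↑ ↰│↳ ↓│↱ ↓│
│ ╵ ╷ │ │ ╵ ├───┤ ╷ ├─╴ ╵ ╷ │
│↳ ↑│↓│ │   │   │ │↑│  ↳ ↑│↓│
│ ╶─┤ │ └─┬─┘ ╶─┘ │ └─┬───┤ │
│   │↓│   │       │↑ ↰│   │↓│
├───┘ └─┐ └─────┐ ├─╴ │ ┌─┘ │
│↓ ← ↲  │       │ │↱ ↑│ │↓ ↲│
│ ╷ ┌───┼─────┐ │ │ ┌─┘ │ ┌─┤
│↓│ │↱ ↓│↱ ↓  │ │ │↑│   │↓│ │
│ └─┘ ╷ ╵ ╷ ╶─┘ └─┘ │ ╶─┘ ╵ │
│↳ → ↑│↳ ↑│↳ → → → ↑│    ↳ B│
└─────┴───┴─────────┴───────┘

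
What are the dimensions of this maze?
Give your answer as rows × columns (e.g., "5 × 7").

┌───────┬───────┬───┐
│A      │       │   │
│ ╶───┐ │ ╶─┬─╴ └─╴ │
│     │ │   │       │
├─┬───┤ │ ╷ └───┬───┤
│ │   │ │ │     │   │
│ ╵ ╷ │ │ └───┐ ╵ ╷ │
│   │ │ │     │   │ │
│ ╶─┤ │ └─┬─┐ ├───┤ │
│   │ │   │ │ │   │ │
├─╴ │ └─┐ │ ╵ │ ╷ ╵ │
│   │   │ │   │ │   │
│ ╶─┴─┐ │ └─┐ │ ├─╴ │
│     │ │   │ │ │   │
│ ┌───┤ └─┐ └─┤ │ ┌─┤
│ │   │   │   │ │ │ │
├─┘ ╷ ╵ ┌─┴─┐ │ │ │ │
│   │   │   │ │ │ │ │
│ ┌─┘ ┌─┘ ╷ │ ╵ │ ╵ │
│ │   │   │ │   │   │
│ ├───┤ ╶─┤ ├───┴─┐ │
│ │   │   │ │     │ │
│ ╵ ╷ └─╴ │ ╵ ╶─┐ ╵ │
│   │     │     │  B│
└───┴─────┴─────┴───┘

Counting the maze dimensions:
Rows (vertical): 12
Columns (horizontal): 10
Dimensions: 12 × 10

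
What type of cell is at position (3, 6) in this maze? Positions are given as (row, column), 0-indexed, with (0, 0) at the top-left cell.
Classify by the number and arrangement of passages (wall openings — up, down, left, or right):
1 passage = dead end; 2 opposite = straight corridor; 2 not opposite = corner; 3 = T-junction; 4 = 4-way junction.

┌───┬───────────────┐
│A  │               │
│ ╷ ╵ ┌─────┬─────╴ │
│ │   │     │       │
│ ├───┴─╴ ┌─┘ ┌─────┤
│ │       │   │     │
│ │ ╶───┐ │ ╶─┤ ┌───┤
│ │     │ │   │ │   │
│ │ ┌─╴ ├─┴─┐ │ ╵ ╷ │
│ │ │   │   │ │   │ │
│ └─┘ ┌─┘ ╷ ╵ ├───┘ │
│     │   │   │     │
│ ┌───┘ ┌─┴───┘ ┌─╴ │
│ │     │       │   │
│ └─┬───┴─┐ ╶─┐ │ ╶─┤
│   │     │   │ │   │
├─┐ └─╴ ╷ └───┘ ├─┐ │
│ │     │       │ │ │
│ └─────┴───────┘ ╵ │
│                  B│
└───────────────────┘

Checking cell at (3, 6):
Number of passages: 2
Cell type: corner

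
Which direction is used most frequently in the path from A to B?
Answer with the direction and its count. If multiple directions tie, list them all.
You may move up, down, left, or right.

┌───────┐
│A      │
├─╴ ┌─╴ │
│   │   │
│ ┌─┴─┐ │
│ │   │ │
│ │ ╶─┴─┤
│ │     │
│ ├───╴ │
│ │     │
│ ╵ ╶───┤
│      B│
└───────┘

Directions: right, down, left, down, down, down, down, right, right, right
Counts: {'right': 4, 'down': 5, 'left': 1}
Most common: down (5 times)

Solution:

┌───────┐
│A ↓    │
├─╴ ┌─╴ │
│↓ ↲│   │
│ ┌─┴─┐ │
│↓│   │ │
│ │ ╶─┴─┤
│↓│     │
│ ├───╴ │
│↓│     │
│ ╵ ╶───┤
│↳ → → B│
└───────┘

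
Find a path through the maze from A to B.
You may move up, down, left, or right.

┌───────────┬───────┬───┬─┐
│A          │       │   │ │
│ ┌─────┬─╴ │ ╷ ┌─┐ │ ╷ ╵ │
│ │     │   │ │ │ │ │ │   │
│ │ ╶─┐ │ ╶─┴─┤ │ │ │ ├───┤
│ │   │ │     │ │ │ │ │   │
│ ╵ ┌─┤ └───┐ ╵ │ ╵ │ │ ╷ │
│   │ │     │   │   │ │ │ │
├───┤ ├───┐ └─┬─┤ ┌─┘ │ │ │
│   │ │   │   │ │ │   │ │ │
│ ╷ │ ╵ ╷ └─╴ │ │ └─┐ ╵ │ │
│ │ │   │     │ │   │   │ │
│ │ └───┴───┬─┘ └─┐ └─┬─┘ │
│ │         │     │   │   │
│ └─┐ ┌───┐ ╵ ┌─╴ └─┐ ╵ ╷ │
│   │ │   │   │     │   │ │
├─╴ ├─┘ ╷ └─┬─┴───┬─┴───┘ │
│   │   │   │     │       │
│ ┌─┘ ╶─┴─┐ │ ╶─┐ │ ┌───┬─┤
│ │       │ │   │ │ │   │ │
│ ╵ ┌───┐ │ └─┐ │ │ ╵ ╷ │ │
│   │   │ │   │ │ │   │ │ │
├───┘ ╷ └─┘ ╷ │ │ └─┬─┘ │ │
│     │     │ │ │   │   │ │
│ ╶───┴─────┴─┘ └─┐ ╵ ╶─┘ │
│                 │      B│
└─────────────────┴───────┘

Finding the shortest path through the maze:
Path length: 46 steps
Directions: right → right → right → right → right → down → left → down → right → right → down → right → up → up → up → right → right → down → down → down → left → down → down → right → down → right → down → right → up → right → down → down → left → left → left → down → down → right → up → right → down → down → left → down → right → right

Solution:

┌───────────┬───────┬───┬─┐
│A → → → → ↓│  ↱ → ↓│   │ │
│ ┌─────┬─╴ │ ╷ ┌─┐ │ ╷ ╵ │
│ │     │↓ ↲│ │↑│ │↓│ │   │
│ │ ╶─┐ │ ╶─┴─┤ │ │ │ ├───┤
│ │   │ │↳ → ↓│↑│ │↓│ │   │
│ ╵ ┌─┤ └───┐ ╵ │ ╵ │ │ ╷ │
│   │ │     │↳ ↑│↓ ↲│ │ │ │
├───┤ ├───┐ └─┬─┤ ┌─┘ │ │ │
│   │ │   │   │ │↓│   │ │ │
│ ╷ │ ╵ ╷ └─╴ │ │ └─┐ ╵ │ │
│ │ │   │     │ │↳ ↓│   │ │
│ │ └───┴───┬─┘ └─┐ └─┬─┘ │
│ │         │     │↳ ↓│↱ ↓│
│ └─┐ ┌───┐ ╵ ┌─╴ └─┐ ╵ ╷ │
│   │ │   │   │     │↳ ↑│↓│
├─╴ ├─┘ ╷ └─┬─┴───┬─┴───┘ │
│   │   │   │     │↓ ← ← ↲│
│ ┌─┘ ╶─┴─┐ │ ╶─┐ │ ┌───┬─┤
│ │       │ │   │ │↓│↱ ↓│ │
│ ╵ ┌───┐ │ └─┐ │ │ ╵ ╷ │ │
│   │   │ │   │ │ │↳ ↑│↓│ │
├───┘ ╷ └─┘ ╷ │ │ └─┬─┘ │ │
│     │     │ │ │   │↓ ↲│ │
│ ╶───┴─────┴─┘ └─┐ ╵ ╶─┘ │
│                 │  ↳ → B│
└─────────────────┴───────┘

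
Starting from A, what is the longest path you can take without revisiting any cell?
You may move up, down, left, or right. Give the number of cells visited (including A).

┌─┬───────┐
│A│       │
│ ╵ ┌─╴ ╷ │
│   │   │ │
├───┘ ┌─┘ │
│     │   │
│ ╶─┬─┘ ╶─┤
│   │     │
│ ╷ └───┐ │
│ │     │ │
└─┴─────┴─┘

Finding longest simple path using DFS:
Start: (0, 0)
Longest path visits 16 cells
Path: A → down → right → up → right → right → down → left → down → left → left → down → right → down → right → right

Solution:

┌─┬───────┐
│A│↱ → ↓  │
│ ╵ ┌─╴ ╷ │
│↳ ↑│↓ ↲│ │
├───┘ ┌─┘ │
│↓ ← ↲│   │
│ ╶─┬─┘ ╶─┤
│↳ ↓│     │
│ ╷ └───┐ │
│ │↳ → B│ │
└─┴─────┴─┘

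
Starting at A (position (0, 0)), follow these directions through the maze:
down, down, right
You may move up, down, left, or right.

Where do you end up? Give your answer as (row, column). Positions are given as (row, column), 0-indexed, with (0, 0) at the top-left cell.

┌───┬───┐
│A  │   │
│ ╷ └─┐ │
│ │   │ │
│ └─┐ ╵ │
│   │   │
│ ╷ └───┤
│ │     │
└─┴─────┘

Following directions step by step:
Start: (0, 0)
  down: (0, 0) → (1, 0)
  down: (1, 0) → (2, 0)
  right: (2, 0) → (2, 1)
Final position: (2, 1)

Path taken:

┌───┬───┐
│A  │   │
│ ╷ └─┐ │
│↓│   │ │
│ └─┐ ╵ │
│↳ B│   │
│ ╷ └───┤
│ │     │
└─┴─────┘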